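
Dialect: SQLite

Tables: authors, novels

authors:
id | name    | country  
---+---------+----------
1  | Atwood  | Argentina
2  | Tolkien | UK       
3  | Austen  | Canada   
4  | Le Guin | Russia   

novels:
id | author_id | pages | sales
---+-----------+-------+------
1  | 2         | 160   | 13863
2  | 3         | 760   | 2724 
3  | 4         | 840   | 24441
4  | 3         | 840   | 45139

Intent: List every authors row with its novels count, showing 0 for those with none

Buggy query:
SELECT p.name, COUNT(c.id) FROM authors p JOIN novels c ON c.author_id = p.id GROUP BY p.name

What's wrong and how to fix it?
Bug: An inner join excludes parents with zero children

Fix: Switch to LEFT JOIN to retain unmatched parent rows

Corrected query:
SELECT p.name, COUNT(c.id) FROM authors p LEFT JOIN novels c ON c.author_id = p.id GROUP BY p.name

Result:
name    | COUNT(c.id)
--------+------------
Atwood  | 0          
Austen  | 2          
Le Guin | 1          
Tolkien | 1          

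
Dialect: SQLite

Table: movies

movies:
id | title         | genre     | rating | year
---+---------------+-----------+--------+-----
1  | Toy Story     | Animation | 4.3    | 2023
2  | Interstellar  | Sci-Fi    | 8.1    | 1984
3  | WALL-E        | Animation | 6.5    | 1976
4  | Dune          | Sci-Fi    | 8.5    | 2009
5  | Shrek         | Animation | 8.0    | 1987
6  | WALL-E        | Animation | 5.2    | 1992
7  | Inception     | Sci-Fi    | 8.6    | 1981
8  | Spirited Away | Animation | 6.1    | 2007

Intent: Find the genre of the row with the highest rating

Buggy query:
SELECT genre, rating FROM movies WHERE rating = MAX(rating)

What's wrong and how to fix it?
Bug: MAX(rating) is an aggregate and cannot be used directly in WHERE

Fix: Wrap MAX in a scalar subquery so WHERE compares against a single value

Corrected query:
SELECT genre, rating FROM movies WHERE rating = (SELECT MAX(rating) FROM movies)

Result:
genre  | rating
-------+-------
Sci-Fi | 8.6   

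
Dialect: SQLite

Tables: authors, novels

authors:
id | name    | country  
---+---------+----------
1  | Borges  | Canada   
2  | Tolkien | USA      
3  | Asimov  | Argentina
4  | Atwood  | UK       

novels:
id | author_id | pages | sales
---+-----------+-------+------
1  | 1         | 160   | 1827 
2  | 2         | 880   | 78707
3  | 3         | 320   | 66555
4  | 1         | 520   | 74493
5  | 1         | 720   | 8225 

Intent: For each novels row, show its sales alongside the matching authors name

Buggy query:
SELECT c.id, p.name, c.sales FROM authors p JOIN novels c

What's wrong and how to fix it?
Bug: JOIN with no ON clause produces a cartesian product; every novels row pairs with every authors row

Fix: Specify the join condition linking the foreign key to the parent id

Corrected query:
SELECT c.id, p.name, c.sales FROM authors p JOIN novels c ON c.author_id = p.id

Result:
id | name    | sales
---+---------+------
1  | Borges  | 1827 
2  | Tolkien | 78707
3  | Asimov  | 66555
4  | Borges  | 74493
5  | Borges  | 8225 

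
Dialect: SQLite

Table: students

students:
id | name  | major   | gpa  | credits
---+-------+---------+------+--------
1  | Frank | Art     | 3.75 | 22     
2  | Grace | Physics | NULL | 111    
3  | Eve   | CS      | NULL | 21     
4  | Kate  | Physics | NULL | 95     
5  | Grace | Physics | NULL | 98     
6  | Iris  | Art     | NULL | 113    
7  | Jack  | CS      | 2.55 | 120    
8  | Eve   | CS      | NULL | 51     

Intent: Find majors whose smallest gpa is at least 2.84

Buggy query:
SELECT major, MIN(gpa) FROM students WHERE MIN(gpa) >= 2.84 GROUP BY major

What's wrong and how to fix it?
Bug: MIN() in WHERE is a misuse of aggregate

Fix: Use HAVING for the per-group MIN condition

Corrected query:
SELECT major, MIN(gpa) FROM students GROUP BY major HAVING MIN(gpa) >= 2.84

Result:
major | MIN(gpa)
------+---------
Art   | 3.75    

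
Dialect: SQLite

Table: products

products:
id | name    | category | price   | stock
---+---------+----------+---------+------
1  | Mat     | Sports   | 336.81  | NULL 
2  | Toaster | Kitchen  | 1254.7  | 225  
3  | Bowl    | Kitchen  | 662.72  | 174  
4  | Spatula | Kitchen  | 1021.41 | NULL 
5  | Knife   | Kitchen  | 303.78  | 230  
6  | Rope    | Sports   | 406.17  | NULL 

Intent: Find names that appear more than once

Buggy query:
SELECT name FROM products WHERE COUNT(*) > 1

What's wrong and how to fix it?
Bug: WHERE can't reference COUNT(*); aggregates are computed after WHERE

Fix: Group first, then use HAVING for the count condition

Corrected query:
SELECT name FROM products GROUP BY name HAVING COUNT(*) > 1

Result:
(no rows)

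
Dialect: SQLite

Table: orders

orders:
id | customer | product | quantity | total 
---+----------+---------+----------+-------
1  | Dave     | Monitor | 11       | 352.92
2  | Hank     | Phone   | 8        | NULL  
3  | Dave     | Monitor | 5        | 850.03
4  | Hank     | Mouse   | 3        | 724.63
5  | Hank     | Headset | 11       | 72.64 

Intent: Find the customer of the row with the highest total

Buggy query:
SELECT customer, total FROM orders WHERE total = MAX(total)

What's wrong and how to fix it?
Bug: MAX(total) is an aggregate and cannot be used directly in WHERE

Fix: Use a subquery: WHERE total = (SELECT MAX(total) FROM orders)

Corrected query:
SELECT customer, total FROM orders WHERE total = (SELECT MAX(total) FROM orders)

Result:
customer | total 
---------+-------
Dave     | 850.03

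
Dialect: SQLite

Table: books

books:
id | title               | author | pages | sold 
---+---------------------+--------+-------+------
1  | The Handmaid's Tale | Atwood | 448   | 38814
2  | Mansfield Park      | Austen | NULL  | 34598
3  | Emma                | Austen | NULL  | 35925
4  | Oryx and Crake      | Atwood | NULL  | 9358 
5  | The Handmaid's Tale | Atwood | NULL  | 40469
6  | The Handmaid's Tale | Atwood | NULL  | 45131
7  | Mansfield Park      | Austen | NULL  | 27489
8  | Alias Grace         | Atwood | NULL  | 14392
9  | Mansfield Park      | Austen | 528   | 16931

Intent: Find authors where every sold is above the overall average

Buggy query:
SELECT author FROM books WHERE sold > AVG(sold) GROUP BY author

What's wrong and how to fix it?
Bug: WHERE evaluates per row before aggregation, so AVG() is unavailable

Fix: Compute the overall average in a scalar subquery and compare each group's MIN against it in HAVING

Corrected query:
SELECT author FROM books GROUP BY author HAVING MIN(sold) > (SELECT AVG(sold) FROM books)

Result:
(no rows)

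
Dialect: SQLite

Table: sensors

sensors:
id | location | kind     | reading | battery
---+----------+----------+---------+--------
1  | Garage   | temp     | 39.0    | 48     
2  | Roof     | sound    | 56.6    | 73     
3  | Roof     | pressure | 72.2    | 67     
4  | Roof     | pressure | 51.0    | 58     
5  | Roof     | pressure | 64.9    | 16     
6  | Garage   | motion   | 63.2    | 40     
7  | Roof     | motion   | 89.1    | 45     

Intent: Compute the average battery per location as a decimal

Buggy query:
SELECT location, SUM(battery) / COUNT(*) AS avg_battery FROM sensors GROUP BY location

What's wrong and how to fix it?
Bug: SUM(battery) and COUNT(*) are both integers; the division truncates the fractional part

Fix: Multiply by 1.0 (or CAST to REAL) to force floating-point division

Corrected query:
SELECT location, SUM(battery) * 1.0 / COUNT(*) AS avg_battery FROM sensors GROUP BY location

Result:
location | avg_battery
---------+------------
Garage   | 44         
Roof     | 51.8       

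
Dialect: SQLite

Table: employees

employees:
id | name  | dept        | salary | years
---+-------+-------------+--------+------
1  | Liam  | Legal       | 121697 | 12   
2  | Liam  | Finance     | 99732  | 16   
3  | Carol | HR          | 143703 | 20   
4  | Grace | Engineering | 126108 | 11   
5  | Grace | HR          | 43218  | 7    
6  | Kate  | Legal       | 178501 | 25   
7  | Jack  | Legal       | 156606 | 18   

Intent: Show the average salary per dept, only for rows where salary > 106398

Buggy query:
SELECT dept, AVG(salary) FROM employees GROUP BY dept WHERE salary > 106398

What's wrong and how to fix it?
Bug: WHERE cannot follow GROUP BY

Fix: Place WHERE between FROM and GROUP BY

Corrected query:
SELECT dept, AVG(salary) FROM employees WHERE salary > 106398 GROUP BY dept

Result:
dept        | AVG(salary)
------------+------------
Engineering | 126108     
HR          | 143703     
Legal       | 152268     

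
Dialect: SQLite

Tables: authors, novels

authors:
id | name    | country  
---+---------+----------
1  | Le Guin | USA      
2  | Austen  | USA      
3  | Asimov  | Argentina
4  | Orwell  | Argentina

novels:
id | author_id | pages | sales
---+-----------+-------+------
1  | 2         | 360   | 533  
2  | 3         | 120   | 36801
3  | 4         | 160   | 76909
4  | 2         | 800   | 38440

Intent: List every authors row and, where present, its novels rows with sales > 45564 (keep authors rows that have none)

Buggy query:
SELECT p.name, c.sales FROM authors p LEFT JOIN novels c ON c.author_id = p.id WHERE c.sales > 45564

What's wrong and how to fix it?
Bug: Filtering c.sales in WHERE discards the NULL rows produced by LEFT JOIN, turning it into an inner join

Fix: Put 'c.sales > 45564' in the JOIN's ON clause instead of WHERE

Corrected query:
SELECT p.name, c.sales FROM authors p LEFT JOIN novels c ON c.author_id = p.id AND c.sales > 45564

Result:
name    | sales
--------+------
Le Guin | NULL 
Austen  | NULL 
Asimov  | NULL 
Orwell  | 76909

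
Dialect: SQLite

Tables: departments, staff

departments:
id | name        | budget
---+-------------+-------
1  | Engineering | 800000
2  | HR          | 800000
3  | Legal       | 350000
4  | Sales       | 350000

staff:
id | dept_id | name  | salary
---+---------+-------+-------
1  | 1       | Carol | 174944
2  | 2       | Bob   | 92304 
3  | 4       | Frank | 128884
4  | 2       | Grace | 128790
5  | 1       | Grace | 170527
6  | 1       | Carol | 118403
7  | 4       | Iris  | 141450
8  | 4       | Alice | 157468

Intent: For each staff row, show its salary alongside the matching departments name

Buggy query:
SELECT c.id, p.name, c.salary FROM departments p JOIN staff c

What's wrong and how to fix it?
Bug: JOIN with no ON clause produces a cartesian product; every staff row pairs with every departments row

Fix: Add ON c.dept_id = p.id to the JOIN

Corrected query:
SELECT c.id, p.name, c.salary FROM departments p JOIN staff c ON c.dept_id = p.id

Result:
id | name        | salary
---+-------------+-------
1  | Engineering | 174944
2  | HR          | 92304 
3  | Sales       | 128884
4  | HR          | 128790
5  | Engineering | 170527
6  | Engineering | 118403
7  | Sales       | 141450
8  | Sales       | 157468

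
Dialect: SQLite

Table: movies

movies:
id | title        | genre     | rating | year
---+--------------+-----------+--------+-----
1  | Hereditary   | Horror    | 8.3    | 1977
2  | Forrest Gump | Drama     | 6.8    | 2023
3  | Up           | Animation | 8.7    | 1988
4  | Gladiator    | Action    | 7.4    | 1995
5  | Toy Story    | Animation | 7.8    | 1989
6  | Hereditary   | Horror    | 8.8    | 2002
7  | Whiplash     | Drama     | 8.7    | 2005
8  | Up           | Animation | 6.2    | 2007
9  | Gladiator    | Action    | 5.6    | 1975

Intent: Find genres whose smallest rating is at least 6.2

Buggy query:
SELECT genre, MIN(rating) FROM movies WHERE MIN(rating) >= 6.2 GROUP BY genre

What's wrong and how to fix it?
Bug: Aggregates like MIN are computed per group after WHERE runs

Fix: Use HAVING for the per-group MIN condition

Corrected query:
SELECT genre, MIN(rating) FROM movies GROUP BY genre HAVING MIN(rating) >= 6.2

Result:
genre     | MIN(rating)
----------+------------
Animation | 6.2        
Drama     | 6.8        
Horror    | 8.3        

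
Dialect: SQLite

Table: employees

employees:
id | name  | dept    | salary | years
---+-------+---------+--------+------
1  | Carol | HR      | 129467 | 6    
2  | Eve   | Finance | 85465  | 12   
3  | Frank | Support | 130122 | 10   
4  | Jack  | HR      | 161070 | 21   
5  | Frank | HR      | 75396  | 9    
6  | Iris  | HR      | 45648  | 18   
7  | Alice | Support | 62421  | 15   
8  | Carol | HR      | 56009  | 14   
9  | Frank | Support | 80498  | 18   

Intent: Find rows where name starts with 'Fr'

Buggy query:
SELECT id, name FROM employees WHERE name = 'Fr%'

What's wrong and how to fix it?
Bug: Wildcards only work with LIKE; '=' treats '%' as a literal character

Fix: Use LIKE for wildcard pattern matching

Corrected query:
SELECT id, name FROM employees WHERE name LIKE 'Fr%'

Result:
id | name 
---+------
3  | Frank
5  | Frank
9  | Frank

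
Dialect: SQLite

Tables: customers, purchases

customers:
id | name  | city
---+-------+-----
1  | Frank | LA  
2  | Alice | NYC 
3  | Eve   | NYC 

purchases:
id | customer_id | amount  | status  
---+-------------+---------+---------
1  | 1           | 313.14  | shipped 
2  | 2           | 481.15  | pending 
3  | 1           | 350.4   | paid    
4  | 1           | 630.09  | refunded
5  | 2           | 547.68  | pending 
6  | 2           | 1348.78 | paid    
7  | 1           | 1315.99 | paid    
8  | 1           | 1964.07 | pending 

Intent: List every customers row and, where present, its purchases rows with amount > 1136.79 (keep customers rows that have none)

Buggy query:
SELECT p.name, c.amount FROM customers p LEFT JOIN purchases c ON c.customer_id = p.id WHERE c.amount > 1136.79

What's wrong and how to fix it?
Bug: A WHERE condition on the right-hand table after LEFT JOIN drops unmatched parents

Fix: Put 'c.amount > 1136.79' in the JOIN's ON clause instead of WHERE

Corrected query:
SELECT p.name, c.amount FROM customers p LEFT JOIN purchases c ON c.customer_id = p.id AND c.amount > 1136.79

Result:
name  | amount 
------+--------
Frank | 1315.99
Frank | 1964.07
Alice | 1348.78
Eve   | NULL   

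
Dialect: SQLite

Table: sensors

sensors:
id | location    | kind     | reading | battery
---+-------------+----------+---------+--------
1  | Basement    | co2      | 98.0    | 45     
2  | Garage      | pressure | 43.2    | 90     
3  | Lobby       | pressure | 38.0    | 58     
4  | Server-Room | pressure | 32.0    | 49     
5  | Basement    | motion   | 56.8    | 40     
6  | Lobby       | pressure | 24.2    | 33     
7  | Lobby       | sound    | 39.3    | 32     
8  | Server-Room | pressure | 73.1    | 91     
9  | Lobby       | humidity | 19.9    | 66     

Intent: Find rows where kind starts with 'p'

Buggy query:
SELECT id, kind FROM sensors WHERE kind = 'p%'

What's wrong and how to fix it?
Bug: Wildcards only work with LIKE; '=' treats '%' as a literal character

Fix: Replace '=' with LIKE so 'p%' is treated as a pattern

Corrected query:
SELECT id, kind FROM sensors WHERE kind LIKE 'p%'

Result:
id | kind    
---+---------
2  | pressure
3  | pressure
4  | pressure
6  | pressure
8  | pressure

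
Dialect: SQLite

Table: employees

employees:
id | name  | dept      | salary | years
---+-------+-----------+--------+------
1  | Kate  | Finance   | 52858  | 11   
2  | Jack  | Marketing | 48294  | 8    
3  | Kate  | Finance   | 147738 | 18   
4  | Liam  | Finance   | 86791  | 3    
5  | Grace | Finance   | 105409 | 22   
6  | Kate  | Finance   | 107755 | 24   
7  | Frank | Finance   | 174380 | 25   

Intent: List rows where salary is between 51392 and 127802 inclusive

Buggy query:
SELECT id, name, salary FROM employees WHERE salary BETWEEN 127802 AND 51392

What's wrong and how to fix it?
Bug: BETWEEN expects the lower bound first; with 127802 AND 51392 the range is empty

Fix: Swap the bounds so the smaller value comes first

Corrected query:
SELECT id, name, salary FROM employees WHERE salary BETWEEN 51392 AND 127802

Result:
id | name  | salary
---+-------+-------
1  | Kate  | 52858 
4  | Liam  | 86791 
5  | Grace | 105409
6  | Kate  | 107755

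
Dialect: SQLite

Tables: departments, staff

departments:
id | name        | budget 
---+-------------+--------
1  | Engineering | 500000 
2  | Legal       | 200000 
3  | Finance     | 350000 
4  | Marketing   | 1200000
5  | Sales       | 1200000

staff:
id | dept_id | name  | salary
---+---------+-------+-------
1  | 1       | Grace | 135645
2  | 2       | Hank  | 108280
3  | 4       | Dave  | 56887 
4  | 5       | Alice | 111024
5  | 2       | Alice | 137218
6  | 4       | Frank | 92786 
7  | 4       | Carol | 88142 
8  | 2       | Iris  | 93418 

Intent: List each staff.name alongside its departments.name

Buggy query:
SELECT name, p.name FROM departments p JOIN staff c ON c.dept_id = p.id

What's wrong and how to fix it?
Bug: 'name' exists in both joined tables, so the database can't tell which one is meant

Fix: Qualify the column with its table alias (c.name)

Corrected query:
SELECT c.name, p.name FROM departments p JOIN staff c ON c.dept_id = p.id

Result:
name  | name       
------+------------
Grace | Engineering
Hank  | Legal      
Dave  | Marketing  
Alice | Sales      
Alice | Legal      
Frank | Marketing  
Carol | Marketing  
Iris  | Legal      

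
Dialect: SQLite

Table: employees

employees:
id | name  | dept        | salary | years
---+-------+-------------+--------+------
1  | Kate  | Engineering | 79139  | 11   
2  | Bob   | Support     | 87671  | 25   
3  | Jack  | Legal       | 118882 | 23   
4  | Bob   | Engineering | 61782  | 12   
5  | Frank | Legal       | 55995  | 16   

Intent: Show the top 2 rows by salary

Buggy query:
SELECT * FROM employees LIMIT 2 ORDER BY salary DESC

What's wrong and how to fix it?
Bug: ORDER BY cannot follow LIMIT; LIMIT is the final clause

Fix: Sort with ORDER BY, then apply LIMIT

Corrected query:
SELECT * FROM employees ORDER BY salary DESC LIMIT 2

Result:
id | name | dept    | salary | years
---+------+---------+--------+------
3  | Jack | Legal   | 118882 | 23   
2  | Bob  | Support | 87671  | 25   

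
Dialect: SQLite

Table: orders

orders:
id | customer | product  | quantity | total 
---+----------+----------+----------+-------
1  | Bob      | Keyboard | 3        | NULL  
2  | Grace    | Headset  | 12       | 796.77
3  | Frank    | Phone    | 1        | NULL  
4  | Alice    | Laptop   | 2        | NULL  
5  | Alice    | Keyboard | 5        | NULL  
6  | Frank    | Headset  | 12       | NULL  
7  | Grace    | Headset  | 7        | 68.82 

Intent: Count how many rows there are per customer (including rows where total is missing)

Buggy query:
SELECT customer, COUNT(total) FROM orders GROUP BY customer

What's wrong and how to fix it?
Bug: COUNT(column) counts non-NULL values only; rows with NULL total aren't counted

Fix: Replace COUNT(total) with COUNT(*)

Corrected query:
SELECT customer, COUNT(*) FROM orders GROUP BY customer

Result:
customer | COUNT(*)
---------+---------
Alice    | 2       
Bob      | 1       
Frank    | 2       
Grace    | 2       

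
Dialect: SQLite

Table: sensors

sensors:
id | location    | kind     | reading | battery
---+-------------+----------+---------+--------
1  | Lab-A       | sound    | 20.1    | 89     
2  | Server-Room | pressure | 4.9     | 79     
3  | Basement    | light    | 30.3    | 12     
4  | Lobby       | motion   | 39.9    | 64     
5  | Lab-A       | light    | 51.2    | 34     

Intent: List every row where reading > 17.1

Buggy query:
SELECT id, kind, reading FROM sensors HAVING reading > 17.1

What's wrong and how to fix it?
Bug: This is a non-aggregate query (no GROUP BY, no aggregates), so in SQLite the HAVING clause is invalid here; a row-level condition belongs in WHERE

Fix: Replace HAVING with WHERE since the condition applies to individual rows

Corrected query:
SELECT id, kind, reading FROM sensors WHERE reading > 17.1

Result:
id | kind   | reading
---+--------+--------
1  | sound  | 20.1   
3  | light  | 30.3   
4  | motion | 39.9   
5  | light  | 51.2   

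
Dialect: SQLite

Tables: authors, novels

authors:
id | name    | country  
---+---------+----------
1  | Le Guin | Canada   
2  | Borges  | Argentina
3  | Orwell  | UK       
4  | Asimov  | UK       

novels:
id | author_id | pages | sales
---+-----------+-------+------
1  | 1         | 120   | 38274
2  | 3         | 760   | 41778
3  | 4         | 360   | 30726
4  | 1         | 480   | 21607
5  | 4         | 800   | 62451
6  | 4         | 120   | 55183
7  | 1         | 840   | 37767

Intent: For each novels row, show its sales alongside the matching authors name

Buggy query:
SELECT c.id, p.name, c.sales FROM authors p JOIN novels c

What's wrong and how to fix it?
Bug: JOIN with no ON clause produces a cartesian product; every novels row pairs with every authors row

Fix: Add ON c.author_id = p.id to the JOIN

Corrected query:
SELECT c.id, p.name, c.sales FROM authors p JOIN novels c ON c.author_id = p.id

Result:
id | name    | sales
---+---------+------
1  | Le Guin | 38274
2  | Orwell  | 41778
3  | Asimov  | 30726
4  | Le Guin | 21607
5  | Asimov  | 62451
6  | Asimov  | 55183
7  | Le Guin | 37767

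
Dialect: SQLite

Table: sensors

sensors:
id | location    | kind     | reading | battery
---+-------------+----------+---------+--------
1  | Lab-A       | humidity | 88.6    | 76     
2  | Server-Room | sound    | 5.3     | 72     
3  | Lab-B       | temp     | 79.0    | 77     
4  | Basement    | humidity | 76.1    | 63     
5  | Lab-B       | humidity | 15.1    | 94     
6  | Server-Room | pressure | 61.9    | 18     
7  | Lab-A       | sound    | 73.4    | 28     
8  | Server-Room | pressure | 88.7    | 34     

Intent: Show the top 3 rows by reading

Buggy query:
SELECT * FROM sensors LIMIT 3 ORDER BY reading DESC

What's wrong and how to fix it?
Bug: ORDER BY cannot follow LIMIT; LIMIT is the final clause

Fix: Sort with ORDER BY, then apply LIMIT

Corrected query:
SELECT * FROM sensors ORDER BY reading DESC LIMIT 3

Result:
id | location    | kind     | reading | battery
---+-------------+----------+---------+--------
8  | Server-Room | pressure | 88.7    | 34     
1  | Lab-A       | humidity | 88.6    | 76     
3  | Lab-B       | temp     | 79      | 77     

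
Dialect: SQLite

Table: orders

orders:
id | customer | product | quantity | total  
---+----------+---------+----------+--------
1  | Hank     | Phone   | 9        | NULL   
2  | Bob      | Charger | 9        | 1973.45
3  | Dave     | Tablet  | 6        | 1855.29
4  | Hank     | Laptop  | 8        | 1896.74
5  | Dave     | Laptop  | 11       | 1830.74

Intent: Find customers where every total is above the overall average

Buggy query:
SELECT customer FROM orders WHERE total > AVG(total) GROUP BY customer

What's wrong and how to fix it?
Bug: WHERE evaluates per row before aggregation, so AVG() is unavailable

Fix: Use a subquery for AVG and a HAVING MIN(...) filter so the condition holds for every row in the group

Corrected query:
SELECT customer FROM orders GROUP BY customer HAVING MIN(total) > (SELECT AVG(total) FROM orders)

Result:
customer
--------
Bob     
Hank    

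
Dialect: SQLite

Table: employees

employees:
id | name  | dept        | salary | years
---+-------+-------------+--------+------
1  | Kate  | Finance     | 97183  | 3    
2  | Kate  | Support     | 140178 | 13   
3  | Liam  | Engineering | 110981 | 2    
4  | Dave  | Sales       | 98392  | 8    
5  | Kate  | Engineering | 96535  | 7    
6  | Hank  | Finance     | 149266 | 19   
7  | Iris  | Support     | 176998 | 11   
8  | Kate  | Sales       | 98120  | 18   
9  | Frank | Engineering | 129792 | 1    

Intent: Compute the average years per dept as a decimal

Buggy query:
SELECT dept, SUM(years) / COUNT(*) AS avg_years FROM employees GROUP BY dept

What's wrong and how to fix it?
Bug: SUM(years) and COUNT(*) are both integers; the division truncates the fractional part

Fix: Multiply by 1.0 (or CAST to REAL) to force floating-point division

Corrected query:
SELECT dept, SUM(years) * 1.0 / COUNT(*) AS avg_years FROM employees GROUP BY dept

Result:
dept        | avg_years
------------+----------
Engineering | 3.333333 
Finance     | 11       
Sales       | 13       
Support     | 12       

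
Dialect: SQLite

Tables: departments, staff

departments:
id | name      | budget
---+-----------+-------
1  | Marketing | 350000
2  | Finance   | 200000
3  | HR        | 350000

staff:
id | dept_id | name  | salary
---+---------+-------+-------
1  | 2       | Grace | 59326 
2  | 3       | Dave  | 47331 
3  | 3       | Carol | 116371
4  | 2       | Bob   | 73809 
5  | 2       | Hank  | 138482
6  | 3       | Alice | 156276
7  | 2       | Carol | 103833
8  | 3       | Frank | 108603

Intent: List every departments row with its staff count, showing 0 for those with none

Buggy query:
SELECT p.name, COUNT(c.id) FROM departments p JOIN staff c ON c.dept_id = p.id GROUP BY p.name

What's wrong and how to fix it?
Bug: INNER JOIN drops departments rows that have no matching staff rows

Fix: Use LEFT JOIN so parents without children still appear (COUNT(c.id) gives 0)

Corrected query:
SELECT p.name, COUNT(c.id) FROM departments p LEFT JOIN staff c ON c.dept_id = p.id GROUP BY p.name

Result:
name      | COUNT(c.id)
----------+------------
Finance   | 4          
HR        | 4          
Marketing | 0          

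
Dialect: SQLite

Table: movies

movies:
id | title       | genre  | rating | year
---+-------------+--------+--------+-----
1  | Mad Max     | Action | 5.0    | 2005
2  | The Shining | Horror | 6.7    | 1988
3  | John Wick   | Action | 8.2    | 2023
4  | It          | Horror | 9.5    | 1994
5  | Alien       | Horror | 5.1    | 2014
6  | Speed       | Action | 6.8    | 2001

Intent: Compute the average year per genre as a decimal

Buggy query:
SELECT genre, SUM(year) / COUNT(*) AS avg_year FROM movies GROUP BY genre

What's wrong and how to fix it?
Bug: SUM(year) and COUNT(*) are both integers; the division truncates the fractional part

Fix: Multiply by 1.0 (or CAST to REAL) to force floating-point division

Corrected query:
SELECT genre, SUM(year) * 1.0 / COUNT(*) AS avg_year FROM movies GROUP BY genre

Result:
genre  | avg_year   
-------+------------
Action | 2009.666667
Horror | 1998.666667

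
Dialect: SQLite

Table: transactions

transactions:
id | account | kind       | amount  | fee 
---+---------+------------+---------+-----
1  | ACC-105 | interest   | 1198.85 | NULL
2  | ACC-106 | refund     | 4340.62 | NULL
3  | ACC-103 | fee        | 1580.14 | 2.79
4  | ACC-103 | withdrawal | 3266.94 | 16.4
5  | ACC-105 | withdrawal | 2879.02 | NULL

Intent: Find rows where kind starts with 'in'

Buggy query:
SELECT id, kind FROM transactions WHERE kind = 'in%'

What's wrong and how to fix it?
Bug: Wildcards only work with LIKE; '=' treats '%' as a literal character

Fix: Replace '=' with LIKE so 'in%' is treated as a pattern

Corrected query:
SELECT id, kind FROM transactions WHERE kind LIKE 'in%'

Result:
id | kind    
---+---------
1  | interest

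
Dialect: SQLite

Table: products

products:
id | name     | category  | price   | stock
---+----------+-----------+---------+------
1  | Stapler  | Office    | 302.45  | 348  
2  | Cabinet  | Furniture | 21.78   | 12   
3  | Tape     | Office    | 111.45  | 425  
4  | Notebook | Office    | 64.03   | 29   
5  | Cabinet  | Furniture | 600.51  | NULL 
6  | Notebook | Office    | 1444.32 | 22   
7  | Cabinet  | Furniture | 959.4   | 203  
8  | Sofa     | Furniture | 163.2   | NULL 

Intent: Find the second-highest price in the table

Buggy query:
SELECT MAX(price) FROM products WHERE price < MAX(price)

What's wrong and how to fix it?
Bug: MAX(price) on the right of the comparison is an aggregate-in-WHERE error

Fix: Compute the overall MAX in a subquery, then take MAX of rows below it

Corrected query:
SELECT MAX(price) FROM products WHERE price < (SELECT MAX(price) FROM products)

Result:
MAX(price)
----------
959.4     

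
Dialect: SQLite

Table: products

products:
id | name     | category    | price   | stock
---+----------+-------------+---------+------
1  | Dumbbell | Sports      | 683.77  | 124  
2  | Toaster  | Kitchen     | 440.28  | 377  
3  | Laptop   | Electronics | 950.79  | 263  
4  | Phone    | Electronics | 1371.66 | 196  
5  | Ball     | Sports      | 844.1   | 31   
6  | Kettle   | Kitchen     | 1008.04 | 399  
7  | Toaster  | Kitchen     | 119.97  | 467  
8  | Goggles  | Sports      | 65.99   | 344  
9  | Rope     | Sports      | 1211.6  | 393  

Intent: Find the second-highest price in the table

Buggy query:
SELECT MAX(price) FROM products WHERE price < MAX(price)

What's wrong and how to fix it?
Bug: The inner MAX is an aggregate inside WHERE, which is not allowed

Fix: Put the inner MAX in a scalar subquery

Corrected query:
SELECT MAX(price) FROM products WHERE price < (SELECT MAX(price) FROM products)

Result:
MAX(price)
----------
1211.6    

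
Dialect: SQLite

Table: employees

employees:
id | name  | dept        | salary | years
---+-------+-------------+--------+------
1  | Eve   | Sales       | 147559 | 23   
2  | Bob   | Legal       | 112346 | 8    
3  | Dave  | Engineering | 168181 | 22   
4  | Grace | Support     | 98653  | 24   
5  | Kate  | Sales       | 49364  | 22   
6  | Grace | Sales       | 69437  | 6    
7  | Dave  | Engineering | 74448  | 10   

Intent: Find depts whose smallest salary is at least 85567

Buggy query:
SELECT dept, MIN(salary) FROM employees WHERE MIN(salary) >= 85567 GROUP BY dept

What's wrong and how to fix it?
Bug: Aggregates like MIN are computed per group after WHERE runs

Fix: Use HAVING for the per-group MIN condition

Corrected query:
SELECT dept, MIN(salary) FROM employees GROUP BY dept HAVING MIN(salary) >= 85567

Result:
dept    | MIN(salary)
--------+------------
Legal   | 112346     
Support | 98653      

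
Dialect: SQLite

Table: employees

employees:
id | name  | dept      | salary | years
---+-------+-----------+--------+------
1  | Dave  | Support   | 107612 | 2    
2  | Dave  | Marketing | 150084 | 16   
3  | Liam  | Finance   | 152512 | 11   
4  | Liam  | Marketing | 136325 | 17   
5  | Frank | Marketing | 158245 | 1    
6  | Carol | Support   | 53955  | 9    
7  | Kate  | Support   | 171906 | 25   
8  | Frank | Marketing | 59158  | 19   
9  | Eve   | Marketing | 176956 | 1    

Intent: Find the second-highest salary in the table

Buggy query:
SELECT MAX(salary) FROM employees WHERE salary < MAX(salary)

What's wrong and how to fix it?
Bug: MAX(salary) on the right of the comparison is an aggregate-in-WHERE error

Fix: Put the inner MAX in a scalar subquery

Corrected query:
SELECT MAX(salary) FROM employees WHERE salary < (SELECT MAX(salary) FROM employees)

Result:
MAX(salary)
-----------
171906     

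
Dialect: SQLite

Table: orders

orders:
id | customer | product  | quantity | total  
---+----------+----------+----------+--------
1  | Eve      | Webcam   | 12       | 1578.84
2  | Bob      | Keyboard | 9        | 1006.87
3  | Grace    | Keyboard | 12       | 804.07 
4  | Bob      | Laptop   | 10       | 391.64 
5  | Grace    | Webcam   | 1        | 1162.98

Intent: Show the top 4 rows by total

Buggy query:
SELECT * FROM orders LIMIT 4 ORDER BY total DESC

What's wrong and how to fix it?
Bug: LIMIT must come after ORDER BY

Fix: Swap the clauses: ORDER BY first, then LIMIT

Corrected query:
SELECT * FROM orders ORDER BY total DESC LIMIT 4

Result:
id | customer | product  | quantity | total  
---+----------+----------+----------+--------
1  | Eve      | Webcam   | 12       | 1578.84
5  | Grace    | Webcam   | 1        | 1162.98
2  | Bob      | Keyboard | 9        | 1006.87
3  | Grace    | Keyboard | 12       | 804.07 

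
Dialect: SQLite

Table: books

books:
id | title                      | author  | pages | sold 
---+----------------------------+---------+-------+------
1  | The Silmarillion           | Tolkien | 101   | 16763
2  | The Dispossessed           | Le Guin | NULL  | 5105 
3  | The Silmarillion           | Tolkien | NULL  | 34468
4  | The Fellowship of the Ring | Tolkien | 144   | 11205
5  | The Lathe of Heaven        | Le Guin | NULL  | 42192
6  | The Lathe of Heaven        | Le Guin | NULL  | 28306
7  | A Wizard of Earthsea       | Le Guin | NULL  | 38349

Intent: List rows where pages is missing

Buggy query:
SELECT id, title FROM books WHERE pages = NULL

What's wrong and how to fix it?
Bug: Comparing to NULL with '=' never matches; NULL = NULL is unknown, not true

Fix: Replace '= NULL' with 'IS NULL'

Corrected query:
SELECT id, title FROM books WHERE pages IS NULL

Result:
id | title               
---+---------------------
2  | The Dispossessed    
3  | The Silmarillion    
5  | The Lathe of Heaven 
6  | The Lathe of Heaven 
7  | A Wizard of Earthsea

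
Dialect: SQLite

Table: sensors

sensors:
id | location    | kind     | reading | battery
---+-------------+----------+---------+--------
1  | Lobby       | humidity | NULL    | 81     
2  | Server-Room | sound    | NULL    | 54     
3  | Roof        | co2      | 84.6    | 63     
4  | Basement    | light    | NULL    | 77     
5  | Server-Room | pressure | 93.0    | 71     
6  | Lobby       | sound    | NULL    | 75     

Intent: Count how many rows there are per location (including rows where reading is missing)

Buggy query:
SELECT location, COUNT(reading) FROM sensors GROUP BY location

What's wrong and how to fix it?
Bug: COUNT(reading) skips NULLs, so groups with missing reading are undercounted

Fix: Replace COUNT(reading) with COUNT(*)

Corrected query:
SELECT location, COUNT(*) FROM sensors GROUP BY location

Result:
location    | COUNT(*)
------------+---------
Basement    | 1       
Lobby       | 2       
Roof        | 1       
Server-Room | 2       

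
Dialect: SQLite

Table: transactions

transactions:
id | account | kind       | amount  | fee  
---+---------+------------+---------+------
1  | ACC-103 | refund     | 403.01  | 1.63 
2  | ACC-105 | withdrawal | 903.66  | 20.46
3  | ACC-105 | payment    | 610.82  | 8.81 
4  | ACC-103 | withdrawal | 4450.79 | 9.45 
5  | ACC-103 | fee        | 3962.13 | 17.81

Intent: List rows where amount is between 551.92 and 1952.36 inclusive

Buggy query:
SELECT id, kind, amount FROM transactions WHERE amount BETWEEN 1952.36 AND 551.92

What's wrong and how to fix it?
Bug: BETWEEN expects the lower bound first; with 1952.36 AND 551.92 the range is empty

Fix: Swap the bounds so the smaller value comes first

Corrected query:
SELECT id, kind, amount FROM transactions WHERE amount BETWEEN 551.92 AND 1952.36

Result:
id | kind       | amount
---+------------+-------
2  | withdrawal | 903.66
3  | payment    | 610.82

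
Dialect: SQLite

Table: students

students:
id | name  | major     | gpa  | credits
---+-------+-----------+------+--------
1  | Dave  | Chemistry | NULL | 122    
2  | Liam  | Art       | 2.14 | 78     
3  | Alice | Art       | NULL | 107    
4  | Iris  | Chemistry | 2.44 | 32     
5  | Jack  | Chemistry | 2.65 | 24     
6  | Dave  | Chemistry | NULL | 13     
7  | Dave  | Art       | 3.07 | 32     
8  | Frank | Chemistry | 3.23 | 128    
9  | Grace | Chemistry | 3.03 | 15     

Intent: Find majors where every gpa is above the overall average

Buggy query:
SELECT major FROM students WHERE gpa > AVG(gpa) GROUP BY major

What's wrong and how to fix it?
Bug: AVG() is an aggregate; it can't sit directly in WHERE

Fix: Use a subquery for AVG and a HAVING MIN(...) filter so the condition holds for every row in the group

Corrected query:
SELECT major FROM students GROUP BY major HAVING MIN(gpa) > (SELECT AVG(gpa) FROM students)

Result:
(no rows)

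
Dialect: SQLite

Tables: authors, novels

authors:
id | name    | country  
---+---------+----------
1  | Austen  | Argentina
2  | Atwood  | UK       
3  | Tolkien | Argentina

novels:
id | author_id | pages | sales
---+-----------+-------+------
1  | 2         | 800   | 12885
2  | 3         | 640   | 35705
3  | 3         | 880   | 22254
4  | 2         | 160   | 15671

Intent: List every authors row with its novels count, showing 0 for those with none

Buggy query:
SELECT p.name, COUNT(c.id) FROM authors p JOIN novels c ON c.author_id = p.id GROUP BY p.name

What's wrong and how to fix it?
Bug: INNER JOIN drops authors rows that have no matching novels rows

Fix: Use LEFT JOIN so parents without children still appear (COUNT(c.id) gives 0)

Corrected query:
SELECT p.name, COUNT(c.id) FROM authors p LEFT JOIN novels c ON c.author_id = p.id GROUP BY p.name

Result:
name    | COUNT(c.id)
--------+------------
Atwood  | 2          
Austen  | 0          
Tolkien | 2          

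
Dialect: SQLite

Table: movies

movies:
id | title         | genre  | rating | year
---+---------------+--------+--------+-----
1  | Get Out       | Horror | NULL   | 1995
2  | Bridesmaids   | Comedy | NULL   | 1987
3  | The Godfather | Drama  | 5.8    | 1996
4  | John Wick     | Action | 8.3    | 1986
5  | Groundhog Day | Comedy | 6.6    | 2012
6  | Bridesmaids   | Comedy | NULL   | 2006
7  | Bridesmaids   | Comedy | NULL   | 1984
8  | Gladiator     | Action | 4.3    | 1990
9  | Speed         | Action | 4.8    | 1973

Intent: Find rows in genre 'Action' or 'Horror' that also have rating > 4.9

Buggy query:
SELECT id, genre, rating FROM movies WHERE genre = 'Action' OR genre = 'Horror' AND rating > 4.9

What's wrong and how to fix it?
Bug: Without parentheses, AND is evaluated before OR, so the rating filter only applies to the 'Horror' branch

Fix: Group the OR with parentheses (or use IN), then AND the threshold

Corrected query:
SELECT id, genre, rating FROM movies WHERE (genre = 'Action' OR genre = 'Horror') AND rating > 4.9

Result:
id | genre  | rating
---+--------+-------
4  | Action | 8.3   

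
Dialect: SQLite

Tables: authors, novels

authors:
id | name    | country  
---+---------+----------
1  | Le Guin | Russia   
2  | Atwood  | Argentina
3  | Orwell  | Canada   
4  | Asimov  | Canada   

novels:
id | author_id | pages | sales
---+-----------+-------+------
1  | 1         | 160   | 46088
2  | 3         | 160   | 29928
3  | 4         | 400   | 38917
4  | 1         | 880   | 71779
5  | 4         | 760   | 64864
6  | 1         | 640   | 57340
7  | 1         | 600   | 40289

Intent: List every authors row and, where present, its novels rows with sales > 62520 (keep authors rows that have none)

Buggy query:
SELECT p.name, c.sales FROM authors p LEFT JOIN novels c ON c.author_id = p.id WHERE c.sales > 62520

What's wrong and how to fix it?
Bug: Filtering c.sales in WHERE discards the NULL rows produced by LEFT JOIN, turning it into an inner join

Fix: Put 'c.sales > 62520' in the JOIN's ON clause instead of WHERE

Corrected query:
SELECT p.name, c.sales FROM authors p LEFT JOIN novels c ON c.author_id = p.id AND c.sales > 62520

Result:
name    | sales
--------+------
Le Guin | 71779
Atwood  | NULL 
Orwell  | NULL 
Asimov  | 64864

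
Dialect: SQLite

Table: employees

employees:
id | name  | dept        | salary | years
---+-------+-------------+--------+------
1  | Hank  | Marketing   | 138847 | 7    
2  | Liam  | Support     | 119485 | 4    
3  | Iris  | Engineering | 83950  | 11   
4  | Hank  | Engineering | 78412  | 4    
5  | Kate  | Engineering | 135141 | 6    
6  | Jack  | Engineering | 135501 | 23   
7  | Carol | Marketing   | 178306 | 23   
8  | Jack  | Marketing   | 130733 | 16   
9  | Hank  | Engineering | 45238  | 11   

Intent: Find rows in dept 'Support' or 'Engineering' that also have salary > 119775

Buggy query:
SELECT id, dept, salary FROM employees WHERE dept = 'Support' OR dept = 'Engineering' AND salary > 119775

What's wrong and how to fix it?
Bug: AND binds tighter than OR, so this parses as dept = 'Support' OR (dept = 'Engineering' AND salary > 119775)

Fix: Group the OR with parentheses (or use IN), then AND the threshold

Corrected query:
SELECT id, dept, salary FROM employees WHERE (dept = 'Support' OR dept = 'Engineering') AND salary > 119775

Result:
id | dept        | salary
---+-------------+-------
5  | Engineering | 135141
6  | Engineering | 135501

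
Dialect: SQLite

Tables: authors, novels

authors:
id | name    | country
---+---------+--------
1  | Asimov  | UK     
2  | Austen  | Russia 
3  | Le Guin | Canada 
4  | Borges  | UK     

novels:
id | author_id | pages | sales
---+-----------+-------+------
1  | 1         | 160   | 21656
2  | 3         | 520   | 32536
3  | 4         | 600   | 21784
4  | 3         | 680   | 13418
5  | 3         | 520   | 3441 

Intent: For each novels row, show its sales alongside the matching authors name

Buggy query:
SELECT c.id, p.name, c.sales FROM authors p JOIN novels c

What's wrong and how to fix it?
Bug: JOIN with no ON clause produces a cartesian product; every novels row pairs with every authors row

Fix: Specify the join condition linking the foreign key to the parent id

Corrected query:
SELECT c.id, p.name, c.sales FROM authors p JOIN novels c ON c.author_id = p.id

Result:
id | name    | sales
---+---------+------
1  | Asimov  | 21656
2  | Le Guin | 32536
3  | Borges  | 21784
4  | Le Guin | 13418
5  | Le Guin | 3441 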